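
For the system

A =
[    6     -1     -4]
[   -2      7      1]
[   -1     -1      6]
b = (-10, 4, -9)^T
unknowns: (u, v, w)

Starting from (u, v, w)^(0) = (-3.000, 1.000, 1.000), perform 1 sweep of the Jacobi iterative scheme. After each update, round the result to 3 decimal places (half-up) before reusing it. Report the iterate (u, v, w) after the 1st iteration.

(-0.833, -0.429, -1.833)

Iteration 1:
  u = (-10 - (-1)·1.000 - (-4)·1.000) / (6) = -0.833
  v = (4 - (-2)·-3.000 - (1)·1.000) / (7) = -0.429
  w = (-9 - (-1)·-3.000 - (-1)·1.000) / (6) = -1.833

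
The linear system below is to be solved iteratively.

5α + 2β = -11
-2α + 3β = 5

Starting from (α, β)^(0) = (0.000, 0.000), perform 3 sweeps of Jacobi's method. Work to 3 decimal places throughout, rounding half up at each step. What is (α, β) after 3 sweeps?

Iteration 1:
  α = (-11 - (2)·0.000) / (5) = -2.200
  β = (5 - (-2)·0.000) / (3) = 1.667
Iteration 2:
  α = (-11 - (2)·1.667) / (5) = -2.867
  β = (5 - (-2)·-2.200) / (3) = 0.200
Iteration 3:
  α = (-11 - (2)·0.200) / (5) = -2.280
  β = (5 - (-2)·-2.867) / (3) = -0.245

(-2.280, -0.245)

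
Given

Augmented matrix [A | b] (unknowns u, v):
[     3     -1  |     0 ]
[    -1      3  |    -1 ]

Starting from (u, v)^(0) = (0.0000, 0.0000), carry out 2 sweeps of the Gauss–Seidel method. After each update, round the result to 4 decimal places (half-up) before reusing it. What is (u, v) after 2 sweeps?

(-0.1111, -0.3704)

Iteration 1:
  u = (0 - (-1)·0.0000) / (3) = 0.0000
  v = (-1 - (-1)·0.0000) / (3) = -0.3333
Iteration 2:
  u = (0 - (-1)·-0.3333) / (3) = -0.1111
  v = (-1 - (-1)·-0.1111) / (3) = -0.3704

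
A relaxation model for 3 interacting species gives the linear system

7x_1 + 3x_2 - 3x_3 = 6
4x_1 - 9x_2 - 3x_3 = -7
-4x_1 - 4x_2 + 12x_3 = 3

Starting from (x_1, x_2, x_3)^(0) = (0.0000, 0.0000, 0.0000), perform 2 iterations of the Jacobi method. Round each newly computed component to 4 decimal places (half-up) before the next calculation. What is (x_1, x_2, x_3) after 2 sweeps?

Iteration 1:
  x_1 = (6 - (3)·0.0000 - (-3)·0.0000) / (7) = 0.8571
  x_2 = (-7 - (4)·0.0000 - (-3)·0.0000) / (-9) = 0.7778
  x_3 = (3 - (-4)·0.0000 - (-4)·0.0000) / (12) = 0.2500
Iteration 2:
  x_1 = (6 - (3)·0.7778 - (-3)·0.2500) / (7) = 0.6309
  x_2 = (-7 - (4)·0.8571 - (-3)·0.2500) / (-9) = 1.0754
  x_3 = (3 - (-4)·0.8571 - (-4)·0.7778) / (12) = 0.7950

(0.6309, 1.0754, 0.7950)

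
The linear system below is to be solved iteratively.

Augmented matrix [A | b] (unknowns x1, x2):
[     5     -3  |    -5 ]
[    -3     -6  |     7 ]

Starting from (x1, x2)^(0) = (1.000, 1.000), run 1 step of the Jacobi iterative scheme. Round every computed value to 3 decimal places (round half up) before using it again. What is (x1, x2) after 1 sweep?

Iteration 1:
  x1 = (-5 - (-3)·1.000) / (5) = -0.400
  x2 = (7 - (-3)·1.000) / (-6) = -1.667

(-0.400, -1.667)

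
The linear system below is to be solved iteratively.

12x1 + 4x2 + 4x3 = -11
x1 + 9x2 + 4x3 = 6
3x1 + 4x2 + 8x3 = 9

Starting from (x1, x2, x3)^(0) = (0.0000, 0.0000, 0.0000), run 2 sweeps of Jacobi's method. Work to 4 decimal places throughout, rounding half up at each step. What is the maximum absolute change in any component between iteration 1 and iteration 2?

Iteration 1:
  x1 = (-11 - (4)·0.0000 - (4)·0.0000) / (12) = -0.9167
  x2 = (6 - (1)·0.0000 - (4)·0.0000) / (9) = 0.6667
  x3 = (9 - (3)·0.0000 - (4)·0.0000) / (8) = 1.1250
Iteration 2:
  x1 = (-11 - (4)·0.6667 - (4)·1.1250) / (12) = -1.5139
  x2 = (6 - (1)·-0.9167 - (4)·1.1250) / (9) = 0.2685
  x3 = (9 - (3)·-0.9167 - (4)·0.6667) / (8) = 1.1354
Change: (-0.5972, -0.3982, 0.0104) → max |·| = 0.5972

0.5972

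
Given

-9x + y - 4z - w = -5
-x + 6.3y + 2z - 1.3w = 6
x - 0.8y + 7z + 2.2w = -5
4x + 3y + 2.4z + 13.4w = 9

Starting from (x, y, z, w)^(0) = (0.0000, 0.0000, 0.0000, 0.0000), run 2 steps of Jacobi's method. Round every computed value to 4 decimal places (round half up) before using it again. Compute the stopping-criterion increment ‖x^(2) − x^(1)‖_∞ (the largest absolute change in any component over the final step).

Iteration 1:
  x = (-5 - (1)·0.0000 - (-4)·0.0000 - (-1)·0.0000) / (-9) = 0.5556
  y = (6 - (-1)·0.0000 - (2)·0.0000 - (-1.3)·0.0000) / (6.3) = 0.9524
  z = (-5 - (1)·0.0000 - (-0.8)·0.0000 - (2.2)·0.0000) / (7) = -0.7143
  w = (9 - (4)·0.0000 - (3)·0.0000 - (2.4)·0.0000) / (13.4) = 0.6716
Iteration 2:
  x = (-5 - (1)·0.9524 - (-4)·-0.7143 - (-1)·0.6716) / (-9) = 0.9042
  y = (6 - (-1)·0.5556 - (2)·-0.7143 - (-1.3)·0.6716) / (6.3) = 1.4059
  z = (-5 - (1)·0.5556 - (-0.8)·0.9524 - (2.2)·0.6716) / (7) = -0.8959
  w = (9 - (4)·0.5556 - (3)·0.9524 - (2.4)·-0.7143) / (13.4) = 0.4205
Change: (0.3486, 0.4535, -0.1816, -0.2511) → max |·| = 0.4535

0.4535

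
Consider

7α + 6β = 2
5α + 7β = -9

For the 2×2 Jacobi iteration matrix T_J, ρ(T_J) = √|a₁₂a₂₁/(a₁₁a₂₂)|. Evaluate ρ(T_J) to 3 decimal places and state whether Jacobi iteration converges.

0.782

a₁₂a₂₁/(a₁₁a₂₂) = (6)·(5) / ((7)·(7)) = 0.612245
ρ = √|0.612245| = √0.612245 = 0.782
ρ < 1, so Jacobi converges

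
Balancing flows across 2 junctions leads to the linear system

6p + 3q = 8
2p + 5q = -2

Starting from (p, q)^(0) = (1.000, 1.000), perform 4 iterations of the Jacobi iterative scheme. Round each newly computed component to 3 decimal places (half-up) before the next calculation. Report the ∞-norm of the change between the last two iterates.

0.180

Iteration 1:
  p = (8 - (3)·1.000) / (6) = 0.833
  q = (-2 - (2)·1.000) / (5) = -0.800
Iteration 2:
  p = (8 - (3)·-0.800) / (6) = 1.733
  q = (-2 - (2)·0.833) / (5) = -0.733
Iteration 3:
  p = (8 - (3)·-0.733) / (6) = 1.700
  q = (-2 - (2)·1.733) / (5) = -1.093
Iteration 4:
  p = (8 - (3)·-1.093) / (6) = 1.880
  q = (-2 - (2)·1.700) / (5) = -1.080
Change: (0.180, 0.013) → max |·| = 0.180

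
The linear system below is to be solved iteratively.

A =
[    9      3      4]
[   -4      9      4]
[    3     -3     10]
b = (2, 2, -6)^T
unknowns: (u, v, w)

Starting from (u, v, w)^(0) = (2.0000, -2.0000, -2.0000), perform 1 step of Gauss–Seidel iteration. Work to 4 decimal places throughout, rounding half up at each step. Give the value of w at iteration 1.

Iteration 1:
  u = (2 - (3)·-2.0000 - (4)·-2.0000) / (9) = 1.7778
  v = (2 - (-4)·1.7778 - (4)·-2.0000) / (9) = 1.9012
  w = (-6 - (3)·1.7778 - (-3)·1.9012) / (10) = -0.5630

-0.5630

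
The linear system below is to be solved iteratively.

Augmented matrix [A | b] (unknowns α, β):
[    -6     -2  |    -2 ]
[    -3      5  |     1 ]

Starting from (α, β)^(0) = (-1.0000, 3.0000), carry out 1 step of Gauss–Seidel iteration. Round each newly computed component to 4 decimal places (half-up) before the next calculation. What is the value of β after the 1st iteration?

-0.2000

Iteration 1:
  α = (-2 - (-2)·3.0000) / (-6) = -0.6667
  β = (1 - (-3)·-0.6667) / (5) = -0.2000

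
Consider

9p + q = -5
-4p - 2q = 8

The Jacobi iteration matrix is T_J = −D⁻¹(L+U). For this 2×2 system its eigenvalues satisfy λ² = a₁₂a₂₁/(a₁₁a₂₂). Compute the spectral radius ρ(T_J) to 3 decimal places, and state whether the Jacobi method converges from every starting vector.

a₁₂a₂₁/(a₁₁a₂₂) = (1)·(-4) / ((9)·(-2)) = 0.222222
ρ = √|0.222222| = √0.222222 = 0.471
ρ < 1, so Jacobi converges

0.471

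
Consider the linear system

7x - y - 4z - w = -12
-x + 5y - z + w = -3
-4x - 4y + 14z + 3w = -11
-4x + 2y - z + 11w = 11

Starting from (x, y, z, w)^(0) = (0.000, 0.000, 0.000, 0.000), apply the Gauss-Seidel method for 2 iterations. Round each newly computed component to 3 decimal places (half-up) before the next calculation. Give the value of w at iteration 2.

Iteration 1:
  x = (-12 - (-1)·0.000 - (-4)·0.000 - (-1)·0.000) / (7) = -1.714
  y = (-3 - (-1)·-1.714 - (-1)·0.000 - (1)·0.000) / (5) = -0.943
  z = (-11 - (-4)·-1.714 - (-4)·-0.943 - (3)·0.000) / (14) = -1.545
  w = (11 - (-4)·-1.714 - (2)·-0.943 - (-1)·-1.545) / (11) = 0.408
Iteration 2:
  x = (-12 - (-1)·-0.943 - (-4)·-1.545 - (-1)·0.408) / (7) = -2.674
  y = (-3 - (-1)·-2.674 - (-1)·-1.545 - (1)·0.408) / (5) = -1.525
  z = (-11 - (-4)·-2.674 - (-4)·-1.525 - (3)·0.408) / (14) = -2.073
  w = (11 - (-4)·-2.674 - (2)·-1.525 - (-1)·-2.073) / (11) = 0.116

0.116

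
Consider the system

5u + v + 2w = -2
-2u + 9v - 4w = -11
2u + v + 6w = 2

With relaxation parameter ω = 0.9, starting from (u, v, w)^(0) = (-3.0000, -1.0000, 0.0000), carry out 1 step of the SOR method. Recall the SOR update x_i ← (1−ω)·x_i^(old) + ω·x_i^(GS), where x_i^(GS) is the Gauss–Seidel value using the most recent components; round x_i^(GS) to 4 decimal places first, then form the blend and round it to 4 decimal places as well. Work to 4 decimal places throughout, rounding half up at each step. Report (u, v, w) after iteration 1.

Iteration 1:
  u: GS value = (-2 - (1)·-1.0000 - (2)·0.0000) / (5) = -0.2000;  u ← (1−ω)·-3.0000 + ω·-0.2000 = -0.4800
  v: GS value = (-11 - (-2)·-0.4800 - (-4)·0.0000) / (9) = -1.3289;  v ← (1−ω)·-1.0000 + ω·-1.3289 = -1.2960
  w: GS value = (2 - (2)·-0.4800 - (1)·-1.2960) / (6) = 0.7093;  w ← (1−ω)·0.0000 + ω·0.7093 = 0.6384

(-0.4800, -1.2960, 0.6384)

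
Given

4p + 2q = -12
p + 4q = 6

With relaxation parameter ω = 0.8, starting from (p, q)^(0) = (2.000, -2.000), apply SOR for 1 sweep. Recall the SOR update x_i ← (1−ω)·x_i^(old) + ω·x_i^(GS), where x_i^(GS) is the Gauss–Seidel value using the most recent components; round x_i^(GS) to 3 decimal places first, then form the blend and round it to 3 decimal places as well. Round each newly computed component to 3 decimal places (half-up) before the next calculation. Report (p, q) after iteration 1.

Iteration 1:
  p: GS value = (-12 - (2)·-2.000) / (4) = -2.000;  p ← (1−ω)·2.000 + ω·-2.000 = -1.200
  q: GS value = (6 - (1)·-1.200) / (4) = 1.800;  q ← (1−ω)·-2.000 + ω·1.800 = 1.040

(-1.200, 1.040)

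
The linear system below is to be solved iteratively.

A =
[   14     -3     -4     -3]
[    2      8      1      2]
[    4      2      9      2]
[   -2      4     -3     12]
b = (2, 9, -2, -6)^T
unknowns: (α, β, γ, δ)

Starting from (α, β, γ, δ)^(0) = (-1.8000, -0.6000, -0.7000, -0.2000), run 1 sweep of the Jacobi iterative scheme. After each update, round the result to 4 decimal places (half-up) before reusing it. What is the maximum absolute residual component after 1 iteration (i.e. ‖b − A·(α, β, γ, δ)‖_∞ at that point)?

Iteration 1:
  α = (2 - (-3)·-0.6000 - (-4)·-0.7000 - (-3)·-0.2000) / (14) = -0.2286
  β = (9 - (2)·-1.8000 - (1)·-0.7000 - (2)·-0.2000) / (8) = 1.7125
  γ = (-2 - (4)·-1.8000 - (2)·-0.6000 - (2)·-0.2000) / (9) = 0.7556
  δ = (-6 - (-2)·-1.8000 - (4)·-0.6000 - (-3)·-0.7000) / (12) = -0.7750
Residual b − A·x = (11.0353, -3.4484, -9.7610, -1.7404); ∞-norm = 11.0353

11.0353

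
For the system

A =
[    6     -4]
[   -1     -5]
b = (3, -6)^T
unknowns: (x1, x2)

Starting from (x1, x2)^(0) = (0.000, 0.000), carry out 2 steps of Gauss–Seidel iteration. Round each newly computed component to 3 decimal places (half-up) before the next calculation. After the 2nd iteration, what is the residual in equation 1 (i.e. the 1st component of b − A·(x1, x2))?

-0.586

Iteration 1:
  x1 = (3 - (-4)·0.000) / (6) = 0.500
  x2 = (-6 - (-1)·0.500) / (-5) = 1.100
Iteration 2:
  x1 = (3 - (-4)·1.100) / (6) = 1.233
  x2 = (-6 - (-1)·1.233) / (-5) = 0.953
Residual b − A·x = (-0.586, -0.002)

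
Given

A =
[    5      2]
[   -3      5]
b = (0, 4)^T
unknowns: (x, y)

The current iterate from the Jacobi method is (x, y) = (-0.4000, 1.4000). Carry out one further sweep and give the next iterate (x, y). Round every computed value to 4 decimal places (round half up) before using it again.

One sweep:
  x = (0 - (2)·1.4000) / (5) = -0.5600
  y = (4 - (-3)·-0.4000) / (5) = 0.5600

(-0.5600, 0.5600)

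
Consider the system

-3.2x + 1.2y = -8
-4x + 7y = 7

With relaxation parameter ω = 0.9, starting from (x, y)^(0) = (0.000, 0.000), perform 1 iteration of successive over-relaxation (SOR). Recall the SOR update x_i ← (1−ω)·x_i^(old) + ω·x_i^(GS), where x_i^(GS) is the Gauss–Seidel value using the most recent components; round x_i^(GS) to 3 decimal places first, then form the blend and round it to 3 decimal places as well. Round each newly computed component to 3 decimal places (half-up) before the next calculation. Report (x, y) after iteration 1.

Iteration 1:
  x: GS value = (-8 - (1.2)·0.000) / (-3.2) = 2.500;  x ← (1−ω)·0.000 + ω·2.500 = 2.250
  y: GS value = (7 - (-4)·2.250) / (7) = 2.286;  y ← (1−ω)·0.000 + ω·2.286 = 2.057

(2.250, 2.057)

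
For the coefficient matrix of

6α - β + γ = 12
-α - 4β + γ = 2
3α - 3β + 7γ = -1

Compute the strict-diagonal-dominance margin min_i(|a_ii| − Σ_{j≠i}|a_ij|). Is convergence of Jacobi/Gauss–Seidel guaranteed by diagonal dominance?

1

row 1: |6| − (1+1) = 4
row 2: |-4| − (1+1) = 2
row 3: |7| − (3+3) = 1
minimum over rows = 1 → strictly diagonally dominant (convergence guaranteed)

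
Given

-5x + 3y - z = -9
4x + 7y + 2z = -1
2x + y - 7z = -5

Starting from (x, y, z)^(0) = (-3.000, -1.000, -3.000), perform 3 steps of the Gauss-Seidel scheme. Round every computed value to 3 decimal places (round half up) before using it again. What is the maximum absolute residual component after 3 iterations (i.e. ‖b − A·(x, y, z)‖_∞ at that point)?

Iteration 1:
  x = (-9 - (3)·-1.000 - (-1)·-3.000) / (-5) = 1.800
  y = (-1 - (4)·1.800 - (2)·-3.000) / (7) = -0.314
  z = (-5 - (2)·1.800 - (1)·-0.314) / (-7) = 1.184
Iteration 2:
  x = (-9 - (3)·-0.314 - (-1)·1.184) / (-5) = 1.375
  y = (-1 - (4)·1.375 - (2)·1.184) / (7) = -1.267
  z = (-5 - (2)·1.375 - (1)·-1.267) / (-7) = 0.926
Iteration 3:
  x = (-9 - (3)·-1.267 - (-1)·0.926) / (-5) = 0.855
  y = (-1 - (4)·0.855 - (2)·0.926) / (7) = -0.896
  z = (-5 - (2)·0.855 - (1)·-0.896) / (-7) = 0.831
Residual b − A·x = (-1.206, 0.190, 0.003); ∞-norm = 1.206

1.206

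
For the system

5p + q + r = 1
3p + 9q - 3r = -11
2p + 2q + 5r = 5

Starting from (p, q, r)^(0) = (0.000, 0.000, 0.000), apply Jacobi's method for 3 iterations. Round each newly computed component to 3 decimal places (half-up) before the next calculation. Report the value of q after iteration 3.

Iteration 1:
  p = (1 - (1)·0.000 - (1)·0.000) / (5) = 0.200
  q = (-11 - (3)·0.000 - (-3)·0.000) / (9) = -1.222
  r = (5 - (2)·0.000 - (2)·0.000) / (5) = 1.000
Iteration 2:
  p = (1 - (1)·-1.222 - (1)·1.000) / (5) = 0.244
  q = (-11 - (3)·0.200 - (-3)·1.000) / (9) = -0.956
  r = (5 - (2)·0.200 - (2)·-1.222) / (5) = 1.409
Iteration 3:
  p = (1 - (1)·-0.956 - (1)·1.409) / (5) = 0.109
  q = (-11 - (3)·0.244 - (-3)·1.409) / (9) = -0.834
  r = (5 - (2)·0.244 - (2)·-0.956) / (5) = 1.285

-0.834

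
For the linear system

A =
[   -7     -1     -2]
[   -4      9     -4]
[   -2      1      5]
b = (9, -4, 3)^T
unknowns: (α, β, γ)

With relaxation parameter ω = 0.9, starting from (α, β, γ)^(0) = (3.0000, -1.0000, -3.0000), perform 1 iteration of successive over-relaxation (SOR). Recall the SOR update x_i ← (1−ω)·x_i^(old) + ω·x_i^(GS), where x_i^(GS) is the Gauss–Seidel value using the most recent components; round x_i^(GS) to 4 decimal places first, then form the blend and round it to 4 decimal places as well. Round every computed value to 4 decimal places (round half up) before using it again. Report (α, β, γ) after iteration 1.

(0.0429, -1.6828, 0.5583)

Iteration 1:
  α: GS value = (9 - (-1)·-1.0000 - (-2)·-3.0000) / (-7) = -0.2857;  α ← (1−ω)·3.0000 + ω·-0.2857 = 0.0429
  β: GS value = (-4 - (-4)·0.0429 - (-4)·-3.0000) / (9) = -1.7587;  β ← (1−ω)·-1.0000 + ω·-1.7587 = -1.6828
  γ: GS value = (3 - (-2)·0.0429 - (1)·-1.6828) / (5) = 0.9537;  γ ← (1−ω)·-3.0000 + ω·0.9537 = 0.5583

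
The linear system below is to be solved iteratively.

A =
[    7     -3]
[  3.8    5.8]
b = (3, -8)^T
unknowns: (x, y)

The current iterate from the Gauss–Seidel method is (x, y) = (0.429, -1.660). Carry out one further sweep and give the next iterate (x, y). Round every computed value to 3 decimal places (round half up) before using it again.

One sweep:
  x = (3 - (-3)·-1.660) / (7) = -0.283
  y = (-8 - (3.8)·-0.283) / (5.8) = -1.194

(-0.283, -1.194)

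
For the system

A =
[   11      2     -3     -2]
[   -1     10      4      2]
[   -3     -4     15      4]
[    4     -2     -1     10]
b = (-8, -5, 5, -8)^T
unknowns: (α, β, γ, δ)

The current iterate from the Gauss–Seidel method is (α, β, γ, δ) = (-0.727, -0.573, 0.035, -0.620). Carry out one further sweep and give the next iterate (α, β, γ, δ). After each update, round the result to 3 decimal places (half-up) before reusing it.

(-0.726, -0.463, 0.230, -0.579)

One sweep:
  α = (-8 - (2)·-0.573 - (-3)·0.035 - (-2)·-0.620) / (11) = -0.726
  β = (-5 - (-1)·-0.726 - (4)·0.035 - (2)·-0.620) / (10) = -0.463
  γ = (5 - (-3)·-0.726 - (-4)·-0.463 - (4)·-0.620) / (15) = 0.230
  δ = (-8 - (4)·-0.726 - (-2)·-0.463 - (-1)·0.230) / (10) = -0.579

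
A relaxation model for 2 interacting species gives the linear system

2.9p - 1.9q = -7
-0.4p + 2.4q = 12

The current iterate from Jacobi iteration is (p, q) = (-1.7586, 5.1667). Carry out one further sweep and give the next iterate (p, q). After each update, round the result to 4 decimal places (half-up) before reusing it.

(0.9713, 4.7069)

One sweep:
  p = (-7 - (-1.9)·5.1667) / (2.9) = 0.9713
  q = (12 - (-0.4)·-1.7586) / (2.4) = 4.7069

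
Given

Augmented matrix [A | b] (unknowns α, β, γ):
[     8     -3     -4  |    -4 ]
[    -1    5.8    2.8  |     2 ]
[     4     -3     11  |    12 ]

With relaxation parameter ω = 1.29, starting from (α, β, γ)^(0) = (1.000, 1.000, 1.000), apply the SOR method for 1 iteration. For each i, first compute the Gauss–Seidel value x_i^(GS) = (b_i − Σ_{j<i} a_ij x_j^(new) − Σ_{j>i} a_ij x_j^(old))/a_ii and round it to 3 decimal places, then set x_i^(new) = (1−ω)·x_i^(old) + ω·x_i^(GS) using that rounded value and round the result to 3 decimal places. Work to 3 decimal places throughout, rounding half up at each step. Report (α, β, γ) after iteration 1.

(0.194, -0.424, 0.877)

Iteration 1:
  α: GS value = (-4 - (-3)·1.000 - (-4)·1.000) / (8) = 0.375;  α ← (1−ω)·1.000 + ω·0.375 = 0.194
  β: GS value = (2 - (-1)·0.194 - (2.8)·1.000) / (5.8) = -0.104;  β ← (1−ω)·1.000 + ω·-0.104 = -0.424
  γ: GS value = (12 - (4)·0.194 - (-3)·-0.424) / (11) = 0.905;  γ ← (1−ω)·1.000 + ω·0.905 = 0.877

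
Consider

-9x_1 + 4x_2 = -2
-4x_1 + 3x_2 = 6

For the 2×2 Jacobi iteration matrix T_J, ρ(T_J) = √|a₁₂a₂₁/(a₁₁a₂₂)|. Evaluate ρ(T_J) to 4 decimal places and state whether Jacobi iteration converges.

a₁₂a₂₁/(a₁₁a₂₂) = (4)·(-4) / ((-9)·(3)) = 0.592593
ρ = √|0.592593| = √0.592593 = 0.7698
ρ < 1, so Jacobi converges

0.7698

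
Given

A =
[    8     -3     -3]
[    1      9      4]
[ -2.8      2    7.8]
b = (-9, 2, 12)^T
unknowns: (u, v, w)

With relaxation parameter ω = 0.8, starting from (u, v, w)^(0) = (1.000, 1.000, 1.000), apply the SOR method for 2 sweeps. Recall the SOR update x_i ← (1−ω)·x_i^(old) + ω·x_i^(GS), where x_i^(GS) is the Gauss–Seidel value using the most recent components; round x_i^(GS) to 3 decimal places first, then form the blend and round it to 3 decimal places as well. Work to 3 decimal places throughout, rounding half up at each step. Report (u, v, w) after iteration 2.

(-0.492, -0.269, 1.424)

Iteration 1:
  u: GS value = (-9 - (-3)·1.000 - (-3)·1.000) / (8) = -0.375;  u ← (1−ω)·1.000 + ω·-0.375 = -0.100
  v: GS value = (2 - (1)·-0.100 - (4)·1.000) / (9) = -0.211;  v ← (1−ω)·1.000 + ω·-0.211 = 0.031
  w: GS value = (12 - (-2.8)·-0.100 - (2)·0.031) / (7.8) = 1.495;  w ← (1−ω)·1.000 + ω·1.495 = 1.396
Iteration 2:
  u: GS value = (-9 - (-3)·0.031 - (-3)·1.396) / (8) = -0.590;  u ← (1−ω)·-0.100 + ω·-0.590 = -0.492
  v: GS value = (2 - (1)·-0.492 - (4)·1.396) / (9) = -0.344;  v ← (1−ω)·0.031 + ω·-0.344 = -0.269
  w: GS value = (12 - (-2.8)·-0.492 - (2)·-0.269) / (7.8) = 1.431;  w ← (1−ω)·1.396 + ω·1.431 = 1.424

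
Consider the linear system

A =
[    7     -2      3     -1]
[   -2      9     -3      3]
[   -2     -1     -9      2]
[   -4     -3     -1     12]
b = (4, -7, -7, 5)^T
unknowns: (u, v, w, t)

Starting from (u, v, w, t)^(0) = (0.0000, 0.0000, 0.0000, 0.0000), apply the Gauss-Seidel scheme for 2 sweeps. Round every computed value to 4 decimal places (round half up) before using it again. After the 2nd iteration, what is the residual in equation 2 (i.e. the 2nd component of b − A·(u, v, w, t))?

Iteration 1:
  u = (4 - (-2)·0.0000 - (3)·0.0000 - (-1)·0.0000) / (7) = 0.5714
  v = (-7 - (-2)·0.5714 - (-3)·0.0000 - (3)·0.0000) / (9) = -0.6508
  w = (-7 - (-2)·0.5714 - (-1)·-0.6508 - (2)·0.0000) / (-9) = 0.7231
  t = (5 - (-4)·0.5714 - (-3)·-0.6508 - (-1)·0.7231) / (12) = 0.5047
Iteration 2:
  u = (4 - (-2)·-0.6508 - (3)·0.7231 - (-1)·0.5047) / (7) = 0.1477
  v = (-7 - (-2)·0.1477 - (-3)·0.7231 - (3)·0.5047) / (9) = -0.6722
  w = (-7 - (-2)·0.1477 - (-1)·-0.6722 - (2)·0.5047) / (-9) = 0.9318
  t = (5 - (-4)·0.1477 - (-3)·-0.6722 - (-1)·0.9318) / (12) = 0.3755
Residual b − A·x = (-0.7982, 1.0141, 0.2584, 0.0000)

1.0141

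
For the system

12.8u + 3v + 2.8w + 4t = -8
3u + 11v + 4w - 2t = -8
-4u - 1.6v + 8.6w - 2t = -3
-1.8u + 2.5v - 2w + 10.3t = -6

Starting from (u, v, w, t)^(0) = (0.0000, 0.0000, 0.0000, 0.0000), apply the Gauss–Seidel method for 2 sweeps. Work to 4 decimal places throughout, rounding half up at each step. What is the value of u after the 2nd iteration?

-0.1129

Iteration 1:
  u = (-8 - (3)·0.0000 - (2.8)·0.0000 - (4)·0.0000) / (12.8) = -0.6250
  v = (-8 - (3)·-0.6250 - (4)·0.0000 - (-2)·0.0000) / (11) = -0.5568
  w = (-3 - (-4)·-0.6250 - (-1.6)·-0.5568 - (-2)·0.0000) / (8.6) = -0.7431
  t = (-6 - (-1.8)·-0.6250 - (2.5)·-0.5568 - (-2)·-0.7431) / (10.3) = -0.7009
Iteration 2:
  u = (-8 - (3)·-0.5568 - (2.8)·-0.7431 - (4)·-0.7009) / (12.8) = -0.1129
  v = (-8 - (3)·-0.1129 - (4)·-0.7431 - (-2)·-0.7009) / (11) = -0.5537
  w = (-3 - (-4)·-0.1129 - (-1.6)·-0.5537 - (-2)·-0.7009) / (8.6) = -0.6674
  t = (-6 - (-1.8)·-0.1129 - (2.5)·-0.5537 - (-2)·-0.6674) / (10.3) = -0.5975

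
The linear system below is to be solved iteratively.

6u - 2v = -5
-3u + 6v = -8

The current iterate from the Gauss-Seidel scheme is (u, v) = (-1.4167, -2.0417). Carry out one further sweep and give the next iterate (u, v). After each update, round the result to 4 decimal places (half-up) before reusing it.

(-1.5139, -2.0903)

One sweep:
  u = (-5 - (-2)·-2.0417) / (6) = -1.5139
  v = (-8 - (-3)·-1.5139) / (6) = -2.0903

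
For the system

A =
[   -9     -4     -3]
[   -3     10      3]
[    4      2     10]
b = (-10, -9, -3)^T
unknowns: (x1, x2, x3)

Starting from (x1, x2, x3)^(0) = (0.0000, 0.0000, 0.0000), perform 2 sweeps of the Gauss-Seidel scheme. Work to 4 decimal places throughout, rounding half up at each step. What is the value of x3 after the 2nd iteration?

-0.8816

Iteration 1:
  x1 = (-10 - (-4)·0.0000 - (-3)·0.0000) / (-9) = 1.1111
  x2 = (-9 - (-3)·1.1111 - (3)·0.0000) / (10) = -0.5667
  x3 = (-3 - (4)·1.1111 - (2)·-0.5667) / (10) = -0.6311
Iteration 2:
  x1 = (-10 - (-4)·-0.5667 - (-3)·-0.6311) / (-9) = 1.5733
  x2 = (-9 - (-3)·1.5733 - (3)·-0.6311) / (10) = -0.2387
  x3 = (-3 - (4)·1.5733 - (2)·-0.2387) / (10) = -0.8816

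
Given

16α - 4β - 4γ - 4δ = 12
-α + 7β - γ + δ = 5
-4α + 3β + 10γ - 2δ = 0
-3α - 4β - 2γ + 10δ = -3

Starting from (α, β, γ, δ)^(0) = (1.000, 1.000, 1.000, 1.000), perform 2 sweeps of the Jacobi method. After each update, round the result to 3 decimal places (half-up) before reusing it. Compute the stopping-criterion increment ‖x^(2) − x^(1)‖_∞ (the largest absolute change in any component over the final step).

0.311

Iteration 1:
  α = (12 - (-4)·1.000 - (-4)·1.000 - (-4)·1.000) / (16) = 1.500
  β = (5 - (-1)·1.000 - (-1)·1.000 - (1)·1.000) / (7) = 0.857
  γ = (0 - (-4)·1.000 - (3)·1.000 - (-2)·1.000) / (10) = 0.300
  δ = (-3 - (-3)·1.000 - (-4)·1.000 - (-2)·1.000) / (10) = 0.600
Iteration 2:
  α = (12 - (-4)·0.857 - (-4)·0.300 - (-4)·0.600) / (16) = 1.189
  β = (5 - (-1)·1.500 - (-1)·0.300 - (1)·0.600) / (7) = 0.886
  γ = (0 - (-4)·1.500 - (3)·0.857 - (-2)·0.600) / (10) = 0.463
  δ = (-3 - (-3)·1.500 - (-4)·0.857 - (-2)·0.300) / (10) = 0.553
Change: (-0.311, 0.029, 0.163, -0.047) → max |·| = 0.311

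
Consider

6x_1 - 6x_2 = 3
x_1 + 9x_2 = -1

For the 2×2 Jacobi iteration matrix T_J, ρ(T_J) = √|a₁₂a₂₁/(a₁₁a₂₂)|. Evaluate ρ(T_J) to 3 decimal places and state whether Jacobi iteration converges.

a₁₂a₂₁/(a₁₁a₂₂) = (-6)·(1) / ((6)·(9)) = -0.111111
ρ = √|-0.111111| = √0.111111 = 0.333
ρ < 1, so Jacobi converges

0.333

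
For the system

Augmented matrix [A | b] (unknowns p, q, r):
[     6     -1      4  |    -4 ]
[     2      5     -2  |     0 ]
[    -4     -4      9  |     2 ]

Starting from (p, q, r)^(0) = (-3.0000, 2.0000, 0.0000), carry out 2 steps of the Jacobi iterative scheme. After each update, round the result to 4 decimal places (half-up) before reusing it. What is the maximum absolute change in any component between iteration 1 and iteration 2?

1.1556

Iteration 1:
  p = (-4 - (-1)·2.0000 - (4)·0.0000) / (6) = -0.3333
  q = (0 - (2)·-3.0000 - (-2)·0.0000) / (5) = 1.2000
  r = (2 - (-4)·-3.0000 - (-4)·2.0000) / (9) = -0.2222
Iteration 2:
  p = (-4 - (-1)·1.2000 - (4)·-0.2222) / (6) = -0.3185
  q = (0 - (2)·-0.3333 - (-2)·-0.2222) / (5) = 0.0444
  r = (2 - (-4)·-0.3333 - (-4)·1.2000) / (9) = 0.6074
Change: (0.0148, -1.1556, 0.8296) → max |·| = 1.1556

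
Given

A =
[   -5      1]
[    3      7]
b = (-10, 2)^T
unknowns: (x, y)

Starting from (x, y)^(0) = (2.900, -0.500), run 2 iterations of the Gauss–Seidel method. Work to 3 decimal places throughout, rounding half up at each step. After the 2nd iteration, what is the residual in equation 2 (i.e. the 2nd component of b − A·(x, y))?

0.000

Iteration 1:
  x = (-10 - (1)·-0.500) / (-5) = 1.900
  y = (2 - (3)·1.900) / (7) = -0.529
Iteration 2:
  x = (-10 - (1)·-0.529) / (-5) = 1.894
  y = (2 - (3)·1.894) / (7) = -0.526
Residual b − A·x = (-0.004, 0.000)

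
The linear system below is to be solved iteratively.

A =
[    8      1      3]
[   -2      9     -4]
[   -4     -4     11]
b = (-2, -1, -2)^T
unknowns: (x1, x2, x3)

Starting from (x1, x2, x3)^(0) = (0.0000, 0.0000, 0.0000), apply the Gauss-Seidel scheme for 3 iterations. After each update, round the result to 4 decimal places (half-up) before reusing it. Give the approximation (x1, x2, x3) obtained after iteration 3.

(-0.0938, -0.2752, -0.3160)

Iteration 1:
  x1 = (-2 - (1)·0.0000 - (3)·0.0000) / (8) = -0.2500
  x2 = (-1 - (-2)·-0.2500 - (-4)·0.0000) / (9) = -0.1667
  x3 = (-2 - (-4)·-0.2500 - (-4)·-0.1667) / (11) = -0.3333
Iteration 2:
  x1 = (-2 - (1)·-0.1667 - (3)·-0.3333) / (8) = -0.1042
  x2 = (-1 - (-2)·-0.1042 - (-4)·-0.3333) / (9) = -0.2824
  x3 = (-2 - (-4)·-0.1042 - (-4)·-0.2824) / (11) = -0.3224
Iteration 3:
  x1 = (-2 - (1)·-0.2824 - (3)·-0.3224) / (8) = -0.0938
  x2 = (-1 - (-2)·-0.0938 - (-4)·-0.3224) / (9) = -0.2752
  x3 = (-2 - (-4)·-0.0938 - (-4)·-0.2752) / (11) = -0.3160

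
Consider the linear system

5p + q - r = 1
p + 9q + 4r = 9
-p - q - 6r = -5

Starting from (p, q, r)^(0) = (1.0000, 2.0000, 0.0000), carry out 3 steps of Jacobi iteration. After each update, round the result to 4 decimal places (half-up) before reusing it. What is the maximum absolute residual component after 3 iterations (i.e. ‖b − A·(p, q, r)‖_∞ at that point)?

Iteration 1:
  p = (1 - (1)·2.0000 - (-1)·0.0000) / (5) = -0.2000
  q = (9 - (1)·1.0000 - (4)·0.0000) / (9) = 0.8889
  r = (-5 - (-1)·1.0000 - (-1)·2.0000) / (-6) = 0.3333
Iteration 2:
  p = (1 - (1)·0.8889 - (-1)·0.3333) / (5) = 0.0889
  q = (9 - (1)·-0.2000 - (4)·0.3333) / (9) = 0.8741
  r = (-5 - (-1)·-0.2000 - (-1)·0.8889) / (-6) = 0.7185
Iteration 3:
  p = (1 - (1)·0.8741 - (-1)·0.7185) / (5) = 0.1689
  q = (9 - (1)·0.0889 - (4)·0.7185) / (9) = 0.6708
  r = (-5 - (-1)·0.0889 - (-1)·0.8741) / (-6) = 0.6728
Residual b − A·x = (0.1575, 0.1027, -0.1235); ∞-norm = 0.1575

0.1575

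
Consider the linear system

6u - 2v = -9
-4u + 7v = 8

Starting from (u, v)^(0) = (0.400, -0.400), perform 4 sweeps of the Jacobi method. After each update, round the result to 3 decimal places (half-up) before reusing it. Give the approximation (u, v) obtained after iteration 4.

Iteration 1:
  u = (-9 - (-2)·-0.400) / (6) = -1.633
  v = (8 - (-4)·0.400) / (7) = 1.371
Iteration 2:
  u = (-9 - (-2)·1.371) / (6) = -1.043
  v = (8 - (-4)·-1.633) / (7) = 0.210
Iteration 3:
  u = (-9 - (-2)·0.210) / (6) = -1.430
  v = (8 - (-4)·-1.043) / (7) = 0.547
Iteration 4:
  u = (-9 - (-2)·0.547) / (6) = -1.318
  v = (8 - (-4)·-1.430) / (7) = 0.326

(-1.318, 0.326)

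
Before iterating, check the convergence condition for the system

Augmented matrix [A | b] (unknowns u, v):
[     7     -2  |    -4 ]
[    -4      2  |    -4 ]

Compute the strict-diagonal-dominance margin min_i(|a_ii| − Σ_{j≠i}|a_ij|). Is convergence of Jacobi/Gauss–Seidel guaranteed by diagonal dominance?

-2

row 1: |7| − (2) = 5
row 2: |2| − (4) = -2
minimum over rows = -2 → not strictly diagonally dominant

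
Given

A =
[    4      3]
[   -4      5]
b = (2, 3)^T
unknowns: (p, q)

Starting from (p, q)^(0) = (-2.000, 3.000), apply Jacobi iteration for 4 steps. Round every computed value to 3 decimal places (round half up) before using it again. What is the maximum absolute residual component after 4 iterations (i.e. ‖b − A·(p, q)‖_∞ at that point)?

Iteration 1:
  p = (2 - (3)·3.000) / (4) = -1.750
  q = (3 - (-4)·-2.000) / (5) = -1.000
Iteration 2:
  p = (2 - (3)·-1.000) / (4) = 1.250
  q = (3 - (-4)·-1.750) / (5) = -0.800
Iteration 3:
  p = (2 - (3)·-0.800) / (4) = 1.100
  q = (3 - (-4)·1.250) / (5) = 1.600
Iteration 4:
  p = (2 - (3)·1.600) / (4) = -0.700
  q = (3 - (-4)·1.100) / (5) = 1.480
Residual b − A·x = (0.360, -7.200); ∞-norm = 7.200

7.200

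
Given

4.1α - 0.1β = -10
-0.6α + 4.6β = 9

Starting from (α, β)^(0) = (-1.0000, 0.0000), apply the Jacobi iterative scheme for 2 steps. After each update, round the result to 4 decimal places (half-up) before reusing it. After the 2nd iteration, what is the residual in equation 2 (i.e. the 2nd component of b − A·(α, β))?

0.0267

Iteration 1:
  α = (-10 - (-0.1)·0.0000) / (4.1) = -2.4390
  β = (9 - (-0.6)·-1.0000) / (4.6) = 1.8261
Iteration 2:
  α = (-10 - (-0.1)·1.8261) / (4.1) = -2.3945
  β = (9 - (-0.6)·-2.4390) / (4.6) = 1.6384
Residual b − A·x = (-0.0187, 0.0267)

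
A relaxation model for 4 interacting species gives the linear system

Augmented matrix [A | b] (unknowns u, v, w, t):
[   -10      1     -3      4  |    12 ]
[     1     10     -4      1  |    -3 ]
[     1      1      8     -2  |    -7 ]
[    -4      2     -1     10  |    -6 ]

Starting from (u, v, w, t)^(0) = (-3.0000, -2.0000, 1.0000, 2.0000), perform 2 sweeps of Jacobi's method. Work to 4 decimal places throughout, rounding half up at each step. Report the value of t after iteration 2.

Iteration 1:
  u = (12 - (1)·-2.0000 - (-3)·1.0000 - (4)·2.0000) / (-10) = -0.9000
  v = (-3 - (1)·-3.0000 - (-4)·1.0000 - (1)·2.0000) / (10) = 0.2000
  w = (-7 - (1)·-3.0000 - (1)·-2.0000 - (-2)·2.0000) / (8) = 0.2500
  t = (-6 - (-4)·-3.0000 - (2)·-2.0000 - (-1)·1.0000) / (10) = -1.3000
Iteration 2:
  u = (12 - (1)·0.2000 - (-3)·0.2500 - (4)·-1.3000) / (-10) = -1.7750
  v = (-3 - (1)·-0.9000 - (-4)·0.2500 - (1)·-1.3000) / (10) = 0.0200
  w = (-7 - (1)·-0.9000 - (1)·0.2000 - (-2)·-1.3000) / (8) = -1.1125
  t = (-6 - (-4)·-0.9000 - (2)·0.2000 - (-1)·0.2500) / (10) = -0.9750

-0.9750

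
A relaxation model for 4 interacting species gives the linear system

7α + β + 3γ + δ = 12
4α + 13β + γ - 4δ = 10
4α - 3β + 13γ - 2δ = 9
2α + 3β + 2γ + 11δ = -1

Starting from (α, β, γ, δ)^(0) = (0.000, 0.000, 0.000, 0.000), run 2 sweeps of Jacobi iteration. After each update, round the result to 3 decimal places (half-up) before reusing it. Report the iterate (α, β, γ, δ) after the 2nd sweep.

(1.321, 0.161, 0.328, -0.738)

Iteration 1:
  α = (12 - (1)·0.000 - (3)·0.000 - (1)·0.000) / (7) = 1.714
  β = (10 - (4)·0.000 - (1)·0.000 - (-4)·0.000) / (13) = 0.769
  γ = (9 - (4)·0.000 - (-3)·0.000 - (-2)·0.000) / (13) = 0.692
  δ = (-1 - (2)·0.000 - (3)·0.000 - (2)·0.000) / (11) = -0.091
Iteration 2:
  α = (12 - (1)·0.769 - (3)·0.692 - (1)·-0.091) / (7) = 1.321
  β = (10 - (4)·1.714 - (1)·0.692 - (-4)·-0.091) / (13) = 0.161
  γ = (9 - (4)·1.714 - (-3)·0.769 - (-2)·-0.091) / (13) = 0.328
  δ = (-1 - (2)·1.714 - (3)·0.769 - (2)·0.692) / (11) = -0.738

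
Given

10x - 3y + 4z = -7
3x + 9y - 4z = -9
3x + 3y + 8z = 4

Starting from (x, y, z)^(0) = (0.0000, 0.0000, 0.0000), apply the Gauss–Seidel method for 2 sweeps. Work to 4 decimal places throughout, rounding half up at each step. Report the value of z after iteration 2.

Iteration 1:
  x = (-7 - (-3)·0.0000 - (4)·0.0000) / (10) = -0.7000
  y = (-9 - (3)·-0.7000 - (-4)·0.0000) / (9) = -0.7667
  z = (4 - (3)·-0.7000 - (3)·-0.7667) / (8) = 1.0500
Iteration 2:
  x = (-7 - (-3)·-0.7667 - (4)·1.0500) / (10) = -1.3500
  y = (-9 - (3)·-1.3500 - (-4)·1.0500) / (9) = -0.0833
  z = (4 - (3)·-1.3500 - (3)·-0.0833) / (8) = 1.0375

1.0375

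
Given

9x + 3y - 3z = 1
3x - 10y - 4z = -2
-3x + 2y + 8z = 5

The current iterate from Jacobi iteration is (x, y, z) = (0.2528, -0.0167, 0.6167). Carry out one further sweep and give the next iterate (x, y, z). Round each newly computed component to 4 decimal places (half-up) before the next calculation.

(0.3222, 0.0292, 0.7240)

One sweep:
  x = (1 - (3)·-0.0167 - (-3)·0.6167) / (9) = 0.3222
  y = (-2 - (3)·0.2528 - (-4)·0.6167) / (-10) = 0.0292
  z = (5 - (-3)·0.2528 - (2)·-0.0167) / (8) = 0.7240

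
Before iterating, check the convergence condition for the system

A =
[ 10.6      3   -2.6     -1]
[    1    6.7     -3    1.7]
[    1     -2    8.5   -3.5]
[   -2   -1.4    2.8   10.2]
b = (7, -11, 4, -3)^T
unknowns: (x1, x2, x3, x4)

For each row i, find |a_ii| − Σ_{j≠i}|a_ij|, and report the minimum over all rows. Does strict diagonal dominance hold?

1

row 1: |10.6| − (3+2.6+1) = 4
row 2: |6.7| − (1+3+1.7) = 1
row 3: |8.5| − (1+2+3.5) = 2
row 4: |10.2| − (2+1.4+2.8) = 4
minimum over rows = 1 → strictly diagonally dominant (convergence guaranteed)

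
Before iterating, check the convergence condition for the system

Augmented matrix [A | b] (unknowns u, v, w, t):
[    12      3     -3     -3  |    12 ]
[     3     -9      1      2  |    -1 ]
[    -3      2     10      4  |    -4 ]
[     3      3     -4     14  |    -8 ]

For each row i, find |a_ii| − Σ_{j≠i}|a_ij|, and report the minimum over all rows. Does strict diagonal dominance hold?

row 1: |12| − (3+3+3) = 3
row 2: |-9| − (3+1+2) = 3
row 3: |10| − (3+2+4) = 1
row 4: |14| − (3+3+4) = 4
minimum over rows = 1 → strictly diagonally dominant (convergence guaranteed)

1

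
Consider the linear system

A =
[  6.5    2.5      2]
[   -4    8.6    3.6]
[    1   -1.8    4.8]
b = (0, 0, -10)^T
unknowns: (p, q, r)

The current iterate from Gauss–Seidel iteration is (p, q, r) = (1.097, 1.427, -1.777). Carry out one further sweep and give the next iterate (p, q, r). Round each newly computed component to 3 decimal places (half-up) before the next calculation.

(-0.002, 0.743, -1.804)

One sweep:
  p = (0 - (2.5)·1.427 - (2)·-1.777) / (6.5) = -0.002
  q = (0 - (-4)·-0.002 - (3.6)·-1.777) / (8.6) = 0.743
  r = (-10 - (1)·-0.002 - (-1.8)·0.743) / (4.8) = -1.804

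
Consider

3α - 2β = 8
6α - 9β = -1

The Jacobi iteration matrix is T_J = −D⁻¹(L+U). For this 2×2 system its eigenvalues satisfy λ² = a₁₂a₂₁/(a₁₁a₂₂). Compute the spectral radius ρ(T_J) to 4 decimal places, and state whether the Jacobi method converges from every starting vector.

0.6667

a₁₂a₂₁/(a₁₁a₂₂) = (-2)·(6) / ((3)·(-9)) = 0.444444
ρ = √|0.444444| = √0.444444 = 0.6667
ρ < 1, so Jacobi converges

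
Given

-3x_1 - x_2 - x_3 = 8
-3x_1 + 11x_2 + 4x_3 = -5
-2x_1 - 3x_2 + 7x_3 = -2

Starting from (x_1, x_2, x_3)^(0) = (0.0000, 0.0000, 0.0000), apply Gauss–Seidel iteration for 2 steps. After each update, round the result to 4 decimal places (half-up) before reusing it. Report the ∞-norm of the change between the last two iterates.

Iteration 1:
  x_1 = (8 - (-1)·0.0000 - (-1)·0.0000) / (-3) = -2.6667
  x_2 = (-5 - (-3)·-2.6667 - (4)·0.0000) / (11) = -1.1818
  x_3 = (-2 - (-2)·-2.6667 - (-3)·-1.1818) / (7) = -1.5541
Iteration 2:
  x_1 = (8 - (-1)·-1.1818 - (-1)·-1.5541) / (-3) = -1.7547
  x_2 = (-5 - (-3)·-1.7547 - (4)·-1.5541) / (11) = -0.3680
  x_3 = (-2 - (-2)·-1.7547 - (-3)·-0.3680) / (7) = -0.9448
Change: (0.9120, 0.8138, 0.6093) → max |·| = 0.9120

0.9120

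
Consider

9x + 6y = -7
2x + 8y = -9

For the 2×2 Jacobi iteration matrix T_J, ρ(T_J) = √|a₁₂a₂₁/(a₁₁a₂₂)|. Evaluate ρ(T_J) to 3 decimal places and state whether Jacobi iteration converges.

a₁₂a₂₁/(a₁₁a₂₂) = (6)·(2) / ((9)·(8)) = 0.166667
ρ = √|0.166667| = √0.166667 = 0.408
ρ < 1, so Jacobi converges

0.408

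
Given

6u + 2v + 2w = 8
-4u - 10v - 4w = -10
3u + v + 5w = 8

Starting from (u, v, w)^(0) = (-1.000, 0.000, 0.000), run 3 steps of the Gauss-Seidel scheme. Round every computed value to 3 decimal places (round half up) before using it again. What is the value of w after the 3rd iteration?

Iteration 1:
  u = (8 - (2)·0.000 - (2)·0.000) / (6) = 1.333
  v = (-10 - (-4)·1.333 - (-4)·0.000) / (-10) = 0.467
  w = (8 - (3)·1.333 - (1)·0.467) / (5) = 0.707
Iteration 2:
  u = (8 - (2)·0.467 - (2)·0.707) / (6) = 0.942
  v = (-10 - (-4)·0.942 - (-4)·0.707) / (-10) = 0.340
  w = (8 - (3)·0.942 - (1)·0.340) / (5) = 0.967
Iteration 3:
  u = (8 - (2)·0.340 - (2)·0.967) / (6) = 0.898
  v = (-10 - (-4)·0.898 - (-4)·0.967) / (-10) = 0.254
  w = (8 - (3)·0.898 - (1)·0.254) / (5) = 1.010

1.010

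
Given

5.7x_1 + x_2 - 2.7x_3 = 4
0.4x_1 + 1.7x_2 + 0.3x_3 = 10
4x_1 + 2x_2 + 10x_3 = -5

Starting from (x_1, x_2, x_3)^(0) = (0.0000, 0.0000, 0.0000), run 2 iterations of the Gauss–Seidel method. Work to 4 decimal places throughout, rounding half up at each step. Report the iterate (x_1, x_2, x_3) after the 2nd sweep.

Iteration 1:
  x_1 = (4 - (1)·0.0000 - (-2.7)·0.0000) / (5.7) = 0.7018
  x_2 = (10 - (0.4)·0.7018 - (0.3)·0.0000) / (1.7) = 5.7172
  x_3 = (-5 - (4)·0.7018 - (2)·5.7172) / (10) = -1.9242
Iteration 2:
  x_1 = (4 - (1)·5.7172 - (-2.7)·-1.9242) / (5.7) = -1.2127
  x_2 = (10 - (0.4)·-1.2127 - (0.3)·-1.9242) / (1.7) = 6.5073
  x_3 = (-5 - (4)·-1.2127 - (2)·6.5073) / (10) = -1.3164

(-1.2127, 6.5073, -1.3164)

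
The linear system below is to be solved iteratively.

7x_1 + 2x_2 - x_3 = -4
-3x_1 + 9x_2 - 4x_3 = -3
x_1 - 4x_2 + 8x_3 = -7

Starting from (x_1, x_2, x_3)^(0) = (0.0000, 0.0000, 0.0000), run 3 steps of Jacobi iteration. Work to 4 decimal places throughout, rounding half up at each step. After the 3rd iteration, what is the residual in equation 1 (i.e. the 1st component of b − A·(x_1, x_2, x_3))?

-0.1813

Iteration 1:
  x_1 = (-4 - (2)·0.0000 - (-1)·0.0000) / (7) = -0.5714
  x_2 = (-3 - (-3)·0.0000 - (-4)·0.0000) / (9) = -0.3333
  x_3 = (-7 - (1)·0.0000 - (-4)·0.0000) / (8) = -0.8750
Iteration 2:
  x_1 = (-4 - (2)·-0.3333 - (-1)·-0.8750) / (7) = -0.6012
  x_2 = (-3 - (-3)·-0.5714 - (-4)·-0.8750) / (9) = -0.9127
  x_3 = (-7 - (1)·-0.5714 - (-4)·-0.3333) / (8) = -0.9702
Iteration 3:
  x_1 = (-4 - (2)·-0.9127 - (-1)·-0.9702) / (7) = -0.4493
  x_2 = (-3 - (-3)·-0.6012 - (-4)·-0.9702) / (9) = -0.9649
  x_3 = (-7 - (1)·-0.6012 - (-4)·-0.9127) / (8) = -1.2562
Residual b − A·x = (-0.1813, -0.6886, -0.3607)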